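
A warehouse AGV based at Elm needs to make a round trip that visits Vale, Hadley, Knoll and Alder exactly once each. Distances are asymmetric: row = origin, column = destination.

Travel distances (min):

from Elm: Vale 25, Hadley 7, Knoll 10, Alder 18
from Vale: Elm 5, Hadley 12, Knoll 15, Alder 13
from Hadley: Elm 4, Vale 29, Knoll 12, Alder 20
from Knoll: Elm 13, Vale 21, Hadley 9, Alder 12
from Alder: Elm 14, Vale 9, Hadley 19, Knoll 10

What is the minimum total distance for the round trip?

Elm - Vale - Hadley - Knoll - Alder - Elm: 25+12+12+12+14 = 75
Elm - Vale - Hadley - Alder - Knoll - Elm: 25+12+20+10+13 = 80
Elm - Vale - Knoll - Hadley - Alder - Elm: 25+15+9+20+14 = 83
Elm - Vale - Knoll - Alder - Hadley - Elm: 25+15+12+19+4 = 75
Elm - Vale - Alder - Hadley - Knoll - Elm: 25+13+19+12+13 = 82
Elm - Vale - Alder - Knoll - Hadley - Elm: 25+13+10+9+4 = 61
Elm - Hadley - Vale - Knoll - Alder - Elm: 7+29+15+12+14 = 77
Elm - Hadley - Vale - Alder - Knoll - Elm: 7+29+13+10+13 = 72
Elm - Hadley - Knoll - Vale - Alder - Elm: 7+12+21+13+14 = 67
Elm - Hadley - Knoll - Alder - Vale - Elm: 7+12+12+9+5 = 45
Elm - Hadley - Alder - Vale - Knoll - Elm: 7+20+9+15+13 = 64
Elm - Hadley - Alder - Knoll - Vale - Elm: 7+20+10+21+5 = 63
Elm - Knoll - Vale - Hadley - Alder - Elm: 10+21+12+20+14 = 77
Elm - Knoll - Vale - Alder - Hadley - Elm: 10+21+13+19+4 = 67
… (10 more)
The minimum is 45.
One optimal route: Elm → Hadley → Knoll → Alder → Vale → Elm.

45 min — the shortest possible round trip.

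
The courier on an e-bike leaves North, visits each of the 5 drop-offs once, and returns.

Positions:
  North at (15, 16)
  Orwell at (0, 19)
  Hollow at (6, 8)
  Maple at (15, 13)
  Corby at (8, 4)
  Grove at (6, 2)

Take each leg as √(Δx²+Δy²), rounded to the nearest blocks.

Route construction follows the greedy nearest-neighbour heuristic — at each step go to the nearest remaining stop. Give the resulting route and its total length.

At North the remaining stops are Maple 3, Hollow 12, Corby 14, Orwell 15, Grove 17; go to Maple.
At Maple the remaining stops are Hollow 10, Corby 11, Grove 14, Orwell 16; go to Hollow.
At Hollow the remaining stops are Corby 4, Grove 6, Orwell 13; go to Corby.
At Corby the remaining stops are Grove 3, Orwell 17; go to Grove.
At Grove the remaining stops are Orwell 18; go to Orwell.
Return Orwell→North: 15.
Total = 3 + 10 + 4 + 3 + 18 + 15 = 53.

53 blocks along North → Maple → Hollow → Corby → Grove → Orwell → North.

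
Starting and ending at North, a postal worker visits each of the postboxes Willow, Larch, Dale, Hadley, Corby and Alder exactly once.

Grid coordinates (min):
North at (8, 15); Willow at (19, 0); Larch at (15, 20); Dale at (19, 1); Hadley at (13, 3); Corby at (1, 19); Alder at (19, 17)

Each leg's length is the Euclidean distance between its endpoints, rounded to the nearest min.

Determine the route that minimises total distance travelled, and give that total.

Minimum total distance: 64 min.

There are 360 distinct closed tours to check (reversals are equivalent).
North → Willow → Larch → Dale → Hadley → Corby → Alder → North: 19+20+19+6+20+18+11 = 113
North → Willow → Larch → Dale → Hadley → Alder → Corby → North: 19+20+19+6+15+18+8 = 105
North → Willow → Larch → Dale → Corby → Hadley → Alder → North: 19+20+19+25+20+15+11 = 129
North → Willow → Larch → Dale → Corby → Alder → Hadley → North: 19+20+19+25+18+15+13 = 129
North → Willow → Larch → Dale → Alder → Hadley → Corby → North: 19+20+19+16+15+20+8 = 117
North → Willow → Larch → Dale → Alder → Corby → Hadley → North: 19+20+19+16+18+20+13 = 125
North → Willow → Larch → Hadley → Dale → Corby → Alder → North: 19+20+17+6+25+18+11 = 116
North → Willow → Larch → Hadley → Dale → Alder → Corby → North: 19+20+17+6+16+18+8 = 104
… (352 more)
North → Hadley → Willow → Dale → Alder → Larch → Corby → North: 13+7+1+16+5+14+8 = 64  ← best
The minimum is 64.
One optimal route: North → Hadley → Willow → Dale → Alder → Larch → Corby → North (or its reverse).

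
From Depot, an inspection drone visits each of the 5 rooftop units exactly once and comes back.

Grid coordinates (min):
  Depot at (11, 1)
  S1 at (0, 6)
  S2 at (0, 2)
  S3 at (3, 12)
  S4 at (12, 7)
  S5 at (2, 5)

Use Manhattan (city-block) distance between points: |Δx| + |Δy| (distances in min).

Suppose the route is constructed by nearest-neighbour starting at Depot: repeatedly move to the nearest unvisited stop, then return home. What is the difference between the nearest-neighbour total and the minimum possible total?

Depot: S4=7, S2=12, S5=13, S1=16, S3=19 ⇒ S4
S4: S5=12, S1=13, S3=14, S2=17 ⇒ S5
S5: S1=3, S2=5, S3=8 ⇒ S1
S1: S2=4, S3=9 ⇒ S2
S2: S3=13 ⇒ S3
NN route Depot → S4 → S5 → S1 → S2 → S3 → Depot costs 58.
Optimal: Depot → S2 → S1 → S5 → S3 → S4 → Depot costs 48 (by enumerating all 60 distinct tours).
Excess = 58 − 48 = 10.

10 min longer than the optimal tour.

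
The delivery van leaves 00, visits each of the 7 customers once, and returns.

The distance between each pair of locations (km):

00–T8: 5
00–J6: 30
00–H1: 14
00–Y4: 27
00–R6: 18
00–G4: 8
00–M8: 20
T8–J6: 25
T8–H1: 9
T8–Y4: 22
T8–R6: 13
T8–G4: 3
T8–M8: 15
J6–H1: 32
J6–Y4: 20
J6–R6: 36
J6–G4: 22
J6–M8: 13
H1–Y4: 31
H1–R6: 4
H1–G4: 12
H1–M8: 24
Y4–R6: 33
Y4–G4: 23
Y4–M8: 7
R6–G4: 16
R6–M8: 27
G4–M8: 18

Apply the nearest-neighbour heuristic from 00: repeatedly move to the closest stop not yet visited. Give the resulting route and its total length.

00 → [T8:5 / G4:8 / H1:14 / R6:18 / M8:20 / Y4:27 / J6:30] → T8 (5)
T8 → [G4:3 / H1:9 / R6:13 / M8:15 / Y4:22 / J6:25] → G4 (3)
G4 → [H1:12 / R6:16 / M8:18 / J6:22 / Y4:23] → H1 (12)
H1 → [R6:4 / M8:24 / Y4:31 / J6:32] → R6 (4)
R6 → [M8:27 / Y4:33 / J6:36] → M8 (27)
M8 → [Y4:7 / J6:13] → Y4 (7)
Y4 → [J6:20] → J6 (20)
Return J6→00: 30.
Total = 5 + 3 + 12 + 4 + 27 + 7 + 20 + 30 = 108.

Total distance 108 km via the nearest-neighbour route 00 → T8 → G4 → H1 → R6 → M8 → Y4 → J6 → 00.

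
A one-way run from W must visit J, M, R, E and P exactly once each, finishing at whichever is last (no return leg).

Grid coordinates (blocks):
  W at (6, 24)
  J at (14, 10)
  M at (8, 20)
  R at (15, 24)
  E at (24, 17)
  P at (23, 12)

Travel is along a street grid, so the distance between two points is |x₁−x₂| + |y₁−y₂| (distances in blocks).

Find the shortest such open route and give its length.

Shortest open route: 49 blocks.

There are 5! = 120 possible orderings.
W - J - M - R - E - P: 22+16+11+16+6 = 71
W - J - M - R - P - E: 22+16+11+20+6 = 75
W - J - M - E - R - P: 22+16+19+16+20 = 93
W - J - M - E - P - R: 22+16+19+6+20 = 83
W - J - M - P - R - E: 22+16+23+20+16 = 97
W - J - M - P - E - R: 22+16+23+6+16 = 83
W - J - R - M - E - P: 22+15+11+19+6 = 73
W - J - R - M - P - E: 22+15+11+23+6 = 77
W - J - R - E - M - P: 22+15+16+19+23 = 95
W - J - R - E - P - M: 22+15+16+6+23 = 82
W - J - R - P - M - E: 22+15+20+23+19 = 99
W - J - R - P - E - M: 22+15+20+6+19 = 82
W - J - E - M - R - P: 22+17+19+11+20 = 89
W - J - E - M - P - R: 22+17+19+23+20 = 101
… (106 more)
W - M - R - J - P - E: 6+11+15+11+6 = 49  ← best
The minimum is 49.
One shortest path: W → M → R → J → P → E.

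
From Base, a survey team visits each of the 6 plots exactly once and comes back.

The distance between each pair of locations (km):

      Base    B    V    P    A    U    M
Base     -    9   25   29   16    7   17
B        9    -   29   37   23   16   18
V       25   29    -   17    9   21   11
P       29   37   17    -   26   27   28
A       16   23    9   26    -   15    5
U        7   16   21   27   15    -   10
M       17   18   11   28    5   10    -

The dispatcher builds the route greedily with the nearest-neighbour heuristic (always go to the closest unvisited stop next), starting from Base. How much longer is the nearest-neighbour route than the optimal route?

2 km longer than the optimal tour.

Base: U=7, B=9, A=16, M=17, V=25, P=29 ⇒ U
U: M=10, A=15, B=16, V=21, P=27 ⇒ M
M: A=5, V=11, B=18, P=28 ⇒ A
A: V=9, B=23, P=26 ⇒ V
V: P=17, B=29 ⇒ P
P: B=37 ⇒ B
NN route Base → U → M → A → V → P → B → Base costs 94.
Optimal: Base → B → M → A → V → P → U → Base costs 92 (by enumerating all 360 distinct tours).
Excess = 94 − 92 = 2.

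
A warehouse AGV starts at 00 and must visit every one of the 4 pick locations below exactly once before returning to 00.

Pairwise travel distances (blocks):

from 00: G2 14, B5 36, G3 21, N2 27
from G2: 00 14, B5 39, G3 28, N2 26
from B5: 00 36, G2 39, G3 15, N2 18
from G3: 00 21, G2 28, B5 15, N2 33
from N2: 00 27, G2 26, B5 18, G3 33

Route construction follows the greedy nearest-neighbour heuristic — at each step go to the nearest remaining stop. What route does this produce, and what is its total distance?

Total distance 94 blocks via the nearest-neighbour route 00 → G2 → N2 → B5 → G3 → 00.

At 00 the remaining stops are G2 14, G3 21, N2 27, B5 36; go to G2.
At G2 the remaining stops are N2 26, G3 28, B5 39; go to N2.
At N2 the remaining stops are B5 18, G3 33; go to B5.
At B5 the remaining stops are G3 15; go to G3.
Return G3→00: 21.
Total = 14 + 26 + 18 + 15 + 21 = 94.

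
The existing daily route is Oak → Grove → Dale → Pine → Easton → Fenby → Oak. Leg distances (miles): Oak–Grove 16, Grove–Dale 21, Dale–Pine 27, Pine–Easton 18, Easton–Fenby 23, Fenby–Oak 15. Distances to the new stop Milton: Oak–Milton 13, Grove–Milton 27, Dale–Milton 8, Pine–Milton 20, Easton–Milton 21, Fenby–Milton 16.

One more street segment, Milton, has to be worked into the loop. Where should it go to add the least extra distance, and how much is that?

Adding 1 miles by placing Milton on the Dale–Pine leg.

Insertion cost between consecutive stops i–j is d(i,Milton) + d(Milton,j) − d(i,j):
  between Oak and Grove: 13 + 27 − 16 = 24
  between Grove and Dale: 27 + 8 − 21 = 14
  between Dale and Pine: 8 + 20 − 27 = 1
  between Pine and Easton: 20 + 21 − 18 = 23
  between Easton and Fenby: 21 + 16 − 23 = 14
  between Fenby and Oak: 16 + 13 − 15 = 14
Cheapest insertion is between Dale and Pine, adding 1.
New total = 120 + 1 = 121.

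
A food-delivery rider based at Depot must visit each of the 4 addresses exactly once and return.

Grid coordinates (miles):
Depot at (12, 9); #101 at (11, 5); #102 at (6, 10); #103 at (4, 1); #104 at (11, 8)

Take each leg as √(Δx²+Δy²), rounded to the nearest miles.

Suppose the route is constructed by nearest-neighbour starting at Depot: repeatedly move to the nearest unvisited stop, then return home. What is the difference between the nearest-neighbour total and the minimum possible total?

The nearest-neighbour route is 4 miles longer than optimal.

Depot: #104=1, #101=4, #102=6, #103=11 ⇒ #104
#104: #101=3, #102=5, #103=10 ⇒ #101
#101: #102=7, #103=8 ⇒ #102
#102: #103=9 ⇒ #103
NN route Depot → #104 → #101 → #102 → #103 → Depot costs 31.
Optimal: Depot → #101 → #103 → #102 → #104 → Depot costs 27 (by enumerating all 12 distinct tours).
Excess = 31 − 27 = 4.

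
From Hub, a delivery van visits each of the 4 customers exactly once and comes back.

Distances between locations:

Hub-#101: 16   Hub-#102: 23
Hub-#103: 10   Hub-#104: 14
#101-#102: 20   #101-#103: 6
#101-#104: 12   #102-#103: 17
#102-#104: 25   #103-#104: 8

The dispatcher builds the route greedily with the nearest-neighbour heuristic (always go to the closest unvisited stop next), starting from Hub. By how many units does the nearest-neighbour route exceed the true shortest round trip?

Excess over optimum: 5.

From Hub: #103=10, #104=14, #101=16, #102=23 → choose #103 (10).
From #103: #101=6, #104=8, #102=17 → choose #101 (6).
From #101: #104=12, #102=20 → choose #104 (12).
From #104: #102=25 → choose #102 (25).
NN route Hub → #103 → #101 → #104 → #102 → Hub costs 76.
Optimal: Hub → #102 → #101 → #103 → #104 → Hub costs 71 (by enumerating all 12 distinct tours).
Excess = 76 − 71 = 5.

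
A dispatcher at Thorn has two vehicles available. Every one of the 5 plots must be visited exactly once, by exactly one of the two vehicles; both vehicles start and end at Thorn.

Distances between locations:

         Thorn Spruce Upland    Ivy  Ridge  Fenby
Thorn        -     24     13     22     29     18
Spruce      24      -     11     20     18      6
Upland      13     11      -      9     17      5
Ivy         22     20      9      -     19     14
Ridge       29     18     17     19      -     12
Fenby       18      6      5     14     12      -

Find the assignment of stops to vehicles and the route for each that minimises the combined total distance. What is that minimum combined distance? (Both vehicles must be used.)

Check every non-empty split of the stops between the two vehicles; for each half take its own optimal tour:
  {Spruce} + {Upland, Ivy, Ridge, Fenby}: 48 + 71 = 119
  {Upland} + {Spruce, Ivy, Ridge, Fenby}: 26 + 83 = 109
  {Spruce, Upland} + {Ivy, Ridge, Fenby}: 48 + 71 = 119
  {Ivy} + {Spruce, Upland, Ridge, Fenby}: 44 + 71 = 115
  {Spruce, Ivy} + {Upland, Ridge, Fenby}: 66 + 59 = 125
  {Upland, Ivy} + {Spruce, Ridge, Fenby}: 44 + 71 = 115
  … (15 splits in total)
Best: vehicle 1 Thorn → Upland → Thorn = 26; vehicle 2 Thorn → Spruce → Fenby → Ridge → Ivy → Thorn = 83; combined 109.

Minimum combined distance: 109.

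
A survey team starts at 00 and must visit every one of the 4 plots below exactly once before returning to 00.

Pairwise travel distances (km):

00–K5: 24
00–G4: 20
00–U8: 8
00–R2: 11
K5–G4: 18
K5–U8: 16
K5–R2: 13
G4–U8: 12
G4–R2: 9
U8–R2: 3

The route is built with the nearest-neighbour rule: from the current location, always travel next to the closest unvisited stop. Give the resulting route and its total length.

From 00: distances to unvisited — U8=8, R2=11, G4=20, K5=24. Nearest is U8 (8).
From U8: distances to unvisited — R2=3, G4=12, K5=16. Nearest is R2 (3).
From R2: distances to unvisited — G4=9, K5=13. Nearest is G4 (9).
From G4: distances to unvisited — K5=18. Nearest is K5 (18).
Return K5→00: 24.
Total = 8 + 3 + 9 + 18 + 24 = 62.

62 km along 00 → U8 → R2 → G4 → K5 → 00.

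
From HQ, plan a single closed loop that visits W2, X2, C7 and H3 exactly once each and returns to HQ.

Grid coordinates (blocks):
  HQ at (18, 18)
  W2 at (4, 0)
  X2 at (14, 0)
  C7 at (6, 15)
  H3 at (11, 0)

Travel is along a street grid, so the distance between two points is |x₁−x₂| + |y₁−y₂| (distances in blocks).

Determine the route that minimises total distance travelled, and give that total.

Shortest round trip = 64 blocks.

With 4 stops there are 4!/2 = 12 distinct round trips (a route and its reverse cost the same).
HQ-W2-X2-C7-H3-HQ: 32+10+23+20+25 = 110
HQ-W2-X2-H3-C7-HQ: 32+10+3+20+15 = 80
HQ-W2-C7-X2-H3-HQ: 32+17+23+3+25 = 100
HQ-W2-C7-H3-X2-HQ: 32+17+20+3+22 = 94
HQ-W2-H3-X2-C7-HQ: 32+7+3+23+15 = 80
HQ-W2-H3-C7-X2-HQ: 32+7+20+23+22 = 104
HQ-X2-W2-C7-H3-HQ: 22+10+17+20+25 = 94
HQ-X2-W2-H3-C7-HQ: 22+10+7+20+15 = 74
HQ-X2-C7-W2-H3-HQ: 22+23+17+7+25 = 94
HQ-X2-H3-W2-C7-HQ: 22+3+7+17+15 = 64
HQ-C7-W2-X2-H3-HQ: 15+17+10+3+25 = 70
HQ-C7-X2-W2-H3-HQ: 15+23+10+7+25 = 80
The minimum is 64.
One optimal route: HQ → X2 → H3 → W2 → C7 → HQ (or its reverse).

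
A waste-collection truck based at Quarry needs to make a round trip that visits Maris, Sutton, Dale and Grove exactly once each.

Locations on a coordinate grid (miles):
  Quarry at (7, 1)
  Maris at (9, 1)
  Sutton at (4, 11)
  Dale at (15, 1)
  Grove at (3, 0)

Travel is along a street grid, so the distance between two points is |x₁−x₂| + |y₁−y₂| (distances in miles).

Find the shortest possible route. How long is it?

With 4 stops there are 4!/2 = 12 distinct round trips (a route and its reverse cost the same).
Quarry - Maris - Sutton - Dale - Grove - Quarry: 2+15+21+13+5 = 56
Quarry - Maris - Sutton - Grove - Dale - Quarry: 2+15+12+13+8 = 50
Quarry - Maris - Dale - Sutton - Grove - Quarry: 2+6+21+12+5 = 46
Quarry - Maris - Dale - Grove - Sutton - Quarry: 2+6+13+12+13 = 46
Quarry - Maris - Grove - Sutton - Dale - Quarry: 2+7+12+21+8 = 50
Quarry - Maris - Grove - Dale - Sutton - Quarry: 2+7+13+21+13 = 56
Quarry - Sutton - Maris - Dale - Grove - Quarry: 13+15+6+13+5 = 52
Quarry - Sutton - Maris - Grove - Dale - Quarry: 13+15+7+13+8 = 56
Quarry - Sutton - Dale - Maris - Grove - Quarry: 13+21+6+7+5 = 52
Quarry - Sutton - Grove - Maris - Dale - Quarry: 13+12+7+6+8 = 46
Quarry - Dale - Maris - Sutton - Grove - Quarry: 8+6+15+12+5 = 46
Quarry - Dale - Sutton - Maris - Grove - Quarry: 8+21+15+7+5 = 56
The minimum is 46.
One optimal route: Quarry → Maris → Dale → Sutton → Grove → Quarry (or its reverse).

46 miles — the shortest possible round trip.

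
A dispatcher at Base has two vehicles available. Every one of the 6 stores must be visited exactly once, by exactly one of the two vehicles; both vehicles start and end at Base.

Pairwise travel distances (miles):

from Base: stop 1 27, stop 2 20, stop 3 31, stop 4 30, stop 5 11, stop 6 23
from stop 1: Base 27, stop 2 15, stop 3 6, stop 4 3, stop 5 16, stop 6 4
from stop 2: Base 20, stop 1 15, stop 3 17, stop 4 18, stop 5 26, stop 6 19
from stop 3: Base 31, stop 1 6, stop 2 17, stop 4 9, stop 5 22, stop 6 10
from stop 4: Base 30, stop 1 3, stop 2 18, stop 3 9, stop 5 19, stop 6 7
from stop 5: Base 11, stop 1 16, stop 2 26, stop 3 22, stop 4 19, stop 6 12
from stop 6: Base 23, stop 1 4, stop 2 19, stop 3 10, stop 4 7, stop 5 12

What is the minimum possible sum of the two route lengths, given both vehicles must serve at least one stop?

Minimum combined distance: 98 miles.

There are 2^5 − 1 = 31 ways to divide the 6 stops into two non-empty groups. For each, the best each vehicle can do is its own shortest tour through its group:
  {stop 1} + {stop 2, stop 3, stop 4, stop 5, stop 6}: 54 + 76 = 130
  {stop 2} + {stop 1, stop 3, stop 4, stop 5, stop 6}: 40 + 70 = 110
  {stop 1, stop 2} + {stop 3, stop 4, stop 5, stop 6}: 62 + 70 = 132
  {stop 3} + {stop 1, stop 2, stop 4, stop 5, stop 6}: 62 + 68 = 130
  {stop 1, stop 3} + {stop 2, stop 4, stop 5, stop 6}: 64 + 68 = 132
  {stop 2, stop 3} + {stop 1, stop 4, stop 5, stop 6}: 68 + 60 = 128
  … (31 splits in total)
  {stop 5} + {stop 1, stop 2, stop 3, stop 4, stop 6}: 22 + 76 = 98  ← best
Best: vehicle 1 Base → stop 5 → Base = 22; vehicle 2 Base → stop 2 → stop 3 → stop 1 → stop 4 → stop 6 → Base = 76; combined 98.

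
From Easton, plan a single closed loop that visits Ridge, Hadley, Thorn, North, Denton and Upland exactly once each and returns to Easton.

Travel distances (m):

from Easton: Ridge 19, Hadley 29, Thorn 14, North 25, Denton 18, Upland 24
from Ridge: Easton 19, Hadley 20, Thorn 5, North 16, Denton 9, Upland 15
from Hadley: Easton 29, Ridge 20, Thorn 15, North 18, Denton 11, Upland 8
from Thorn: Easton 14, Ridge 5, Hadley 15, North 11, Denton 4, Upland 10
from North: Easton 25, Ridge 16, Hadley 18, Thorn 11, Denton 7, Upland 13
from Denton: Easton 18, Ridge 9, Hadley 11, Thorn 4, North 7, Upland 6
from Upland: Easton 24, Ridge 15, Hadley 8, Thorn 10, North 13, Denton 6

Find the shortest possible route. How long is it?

85 m — the shortest possible round trip.

Easton - Ridge - Hadley - Thorn - North - Denton - Upland - Easton: 19+20+15+11+7+6+24 = 102
Easton - Ridge - Hadley - Thorn - North - Upland - Denton - Easton: 19+20+15+11+13+6+18 = 102
Easton - Ridge - Hadley - Thorn - Denton - North - Upland - Easton: 19+20+15+4+7+13+24 = 102
Easton - Ridge - Hadley - Thorn - Denton - Upland - North - Easton: 19+20+15+4+6+13+25 = 102
Easton - Ridge - Hadley - Thorn - Upland - North - Denton - Easton: 19+20+15+10+13+7+18 = 102
Easton - Ridge - Hadley - Thorn - Upland - Denton - North - Easton: 19+20+15+10+6+7+25 = 102
Easton - Ridge - Hadley - North - Thorn - Denton - Upland - Easton: 19+20+18+11+4+6+24 = 102
Easton - Ridge - Hadley - North - Thorn - Upland - Denton - Easton: 19+20+18+11+10+6+18 = 102
… (352 more)
Easton - Ridge - Hadley - Upland - North - Denton - Thorn - Easton: 19+20+8+13+7+4+14 = 85  ← best
The minimum is 85.
One optimal route: Easton → Ridge → Hadley → Upland → North → Denton → Thorn → Easton (or its reverse).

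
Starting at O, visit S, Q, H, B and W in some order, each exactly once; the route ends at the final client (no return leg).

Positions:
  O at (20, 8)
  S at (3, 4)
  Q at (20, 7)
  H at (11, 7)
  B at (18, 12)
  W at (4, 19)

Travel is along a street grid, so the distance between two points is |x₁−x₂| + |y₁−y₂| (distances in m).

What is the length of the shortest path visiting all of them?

There are 5! = 120 possible orderings.
O - S - Q - H - B - W: 21+20+9+12+21 = 83
O - S - Q - H - W - B: 21+20+9+19+21 = 90
O - S - Q - B - H - W: 21+20+7+12+19 = 79
O - S - Q - B - W - H: 21+20+7+21+19 = 88
O - S - Q - W - H - B: 21+20+28+19+12 = 100
O - S - Q - W - B - H: 21+20+28+21+12 = 102
O - S - H - Q - B - W: 21+11+9+7+21 = 69
O - S - H - Q - W - B: 21+11+9+28+21 = 90
O - S - H - B - Q - W: 21+11+12+7+28 = 79
O - S - H - B - W - Q: 21+11+12+21+28 = 93
O - S - H - W - Q - B: 21+11+19+28+7 = 86
O - S - H - W - B - Q: 21+11+19+21+7 = 79
O - S - B - Q - H - W: 21+23+7+9+19 = 79
O - S - B - Q - W - H: 21+23+7+28+19 = 98
… (106 more)
O - Q - B - H - S - W: 1+7+12+11+16 = 47  ← best
The minimum is 47.
One shortest path: O → Q → B → H → S → W.

Shortest open route: 47 m.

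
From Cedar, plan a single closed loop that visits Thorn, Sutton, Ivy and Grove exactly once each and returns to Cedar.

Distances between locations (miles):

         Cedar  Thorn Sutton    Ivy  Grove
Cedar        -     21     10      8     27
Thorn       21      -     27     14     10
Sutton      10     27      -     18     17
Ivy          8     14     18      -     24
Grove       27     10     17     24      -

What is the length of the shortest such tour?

Shortest round trip = 59 miles.

There are 12 distinct closed tours to check (reversals are equivalent).
Cedar → Thorn → Sutton → Ivy → Grove → Cedar: 21+27+18+24+27 = 117
Cedar → Thorn → Sutton → Grove → Ivy → Cedar: 21+27+17+24+8 = 97
Cedar → Thorn → Ivy → Sutton → Grove → Cedar: 21+14+18+17+27 = 97
Cedar → Thorn → Ivy → Grove → Sutton → Cedar: 21+14+24+17+10 = 86
Cedar → Thorn → Grove → Sutton → Ivy → Cedar: 21+10+17+18+8 = 74
Cedar → Thorn → Grove → Ivy → Sutton → Cedar: 21+10+24+18+10 = 83
Cedar → Sutton → Thorn → Ivy → Grove → Cedar: 10+27+14+24+27 = 102
Cedar → Sutton → Thorn → Grove → Ivy → Cedar: 10+27+10+24+8 = 79
Cedar → Sutton → Ivy → Thorn → Grove → Cedar: 10+18+14+10+27 = 79
Cedar → Sutton → Grove → Thorn → Ivy → Cedar: 10+17+10+14+8 = 59
Cedar → Ivy → Thorn → Sutton → Grove → Cedar: 8+14+27+17+27 = 93
Cedar → Ivy → Sutton → Thorn → Grove → Cedar: 8+18+27+10+27 = 90
The minimum is 59.
One optimal route: Cedar → Sutton → Grove → Thorn → Ivy → Cedar (or its reverse).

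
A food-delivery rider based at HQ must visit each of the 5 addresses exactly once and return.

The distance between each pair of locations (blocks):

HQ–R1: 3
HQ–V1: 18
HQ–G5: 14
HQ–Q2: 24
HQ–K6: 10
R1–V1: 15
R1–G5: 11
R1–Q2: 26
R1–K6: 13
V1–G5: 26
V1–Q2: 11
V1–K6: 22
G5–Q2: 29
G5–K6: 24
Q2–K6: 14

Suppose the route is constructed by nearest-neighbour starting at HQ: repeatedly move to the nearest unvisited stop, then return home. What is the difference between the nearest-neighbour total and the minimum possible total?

Excess over optimum: 6 blocks.

HQ: R1=3, K6=10, G5=14, V1=18, Q2=24 ⇒ R1
R1: G5=11, K6=13, V1=15, Q2=26 ⇒ G5
G5: K6=24, V1=26, Q2=29 ⇒ K6
K6: Q2=14, V1=22 ⇒ Q2
Q2: V1=11 ⇒ V1
NN route HQ → R1 → G5 → K6 → Q2 → V1 → HQ costs 81.
Optimal: HQ → R1 → G5 → V1 → Q2 → K6 → HQ costs 75 (by enumerating all 60 distinct tours).
Excess = 81 − 75 = 6.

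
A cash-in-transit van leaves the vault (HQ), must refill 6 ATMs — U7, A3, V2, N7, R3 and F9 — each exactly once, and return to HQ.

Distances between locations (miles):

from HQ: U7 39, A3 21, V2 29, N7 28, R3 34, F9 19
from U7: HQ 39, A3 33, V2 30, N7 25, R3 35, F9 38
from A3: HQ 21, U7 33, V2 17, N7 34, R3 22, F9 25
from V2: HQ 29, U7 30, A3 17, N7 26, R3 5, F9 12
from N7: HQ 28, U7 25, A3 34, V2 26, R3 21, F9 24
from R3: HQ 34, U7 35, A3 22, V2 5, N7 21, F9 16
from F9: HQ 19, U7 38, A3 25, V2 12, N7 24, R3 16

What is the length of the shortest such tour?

136 miles — the shortest possible round trip.

With 6 stops there are 6!/2 = 360 distinct round trips (a route and its reverse cost the same).
HQ → U7 → A3 → V2 → N7 → R3 → F9 → HQ: 39+33+17+26+21+16+19 = 171
HQ → U7 → A3 → V2 → N7 → F9 → R3 → HQ: 39+33+17+26+24+16+34 = 189
HQ → U7 → A3 → V2 → R3 → N7 → F9 → HQ: 39+33+17+5+21+24+19 = 158
HQ → U7 → A3 → V2 → R3 → F9 → N7 → HQ: 39+33+17+5+16+24+28 = 162
HQ → U7 → A3 → V2 → F9 → N7 → R3 → HQ: 39+33+17+12+24+21+34 = 180
HQ → U7 → A3 → V2 → F9 → R3 → N7 → HQ: 39+33+17+12+16+21+28 = 166
HQ → U7 → A3 → N7 → V2 → R3 → F9 → HQ: 39+33+34+26+5+16+19 = 172
HQ → U7 → A3 → N7 → V2 → F9 → R3 → HQ: 39+33+34+26+12+16+34 = 194
… (352 more)
HQ → A3 → U7 → N7 → R3 → V2 → F9 → HQ: 21+33+25+21+5+12+19 = 136  ← best
The minimum is 136.
One optimal route: HQ → A3 → U7 → N7 → R3 → V2 → F9 → HQ (or its reverse).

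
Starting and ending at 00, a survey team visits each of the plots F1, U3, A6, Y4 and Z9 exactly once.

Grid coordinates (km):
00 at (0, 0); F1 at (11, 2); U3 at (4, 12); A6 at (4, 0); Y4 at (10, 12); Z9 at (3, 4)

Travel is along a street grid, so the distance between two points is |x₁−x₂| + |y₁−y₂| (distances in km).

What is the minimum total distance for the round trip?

00 - F1 - U3 - A6 - Y4 - Z9 - 00: 13+17+12+18+15+7 = 82
00 - F1 - U3 - A6 - Z9 - Y4 - 00: 13+17+12+5+15+22 = 84
00 - F1 - U3 - Y4 - A6 - Z9 - 00: 13+17+6+18+5+7 = 66
00 - F1 - U3 - Y4 - Z9 - A6 - 00: 13+17+6+15+5+4 = 60
00 - F1 - U3 - Z9 - A6 - Y4 - 00: 13+17+9+5+18+22 = 84
00 - F1 - U3 - Z9 - Y4 - A6 - 00: 13+17+9+15+18+4 = 76
00 - F1 - A6 - U3 - Y4 - Z9 - 00: 13+9+12+6+15+7 = 62
00 - F1 - A6 - U3 - Z9 - Y4 - 00: 13+9+12+9+15+22 = 80
00 - F1 - A6 - Y4 - U3 - Z9 - 00: 13+9+18+6+9+7 = 62
00 - F1 - A6 - Y4 - Z9 - U3 - 00: 13+9+18+15+9+16 = 80
00 - F1 - A6 - Z9 - U3 - Y4 - 00: 13+9+5+9+6+22 = 64
00 - F1 - A6 - Z9 - Y4 - U3 - 00: 13+9+5+15+6+16 = 64
00 - F1 - Y4 - U3 - A6 - Z9 - 00: 13+11+6+12+5+7 = 54
00 - F1 - Y4 - U3 - Z9 - A6 - 00: 13+11+6+9+5+4 = 48
… (46 more)
00 - A6 - F1 - Y4 - U3 - Z9 - 00: 4+9+11+6+9+7 = 46  ← best
The minimum is 46.
One optimal route: 00 → A6 → F1 → Y4 → U3 → Z9 → 00 (or its reverse).

46 km — the shortest possible round trip.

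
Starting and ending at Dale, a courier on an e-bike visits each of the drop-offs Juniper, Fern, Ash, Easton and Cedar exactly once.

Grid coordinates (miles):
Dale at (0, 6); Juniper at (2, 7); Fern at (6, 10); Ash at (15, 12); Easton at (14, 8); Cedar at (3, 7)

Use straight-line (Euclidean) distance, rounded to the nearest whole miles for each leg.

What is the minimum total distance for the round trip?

With 5 stops there are 5!/2 = 60 distinct round trips (a route and its reverse cost the same).
Dale→Juniper→Fern→Ash→Easton→Cedar→Dale: 2+5+9+4+11+3 = 34
Dale→Juniper→Fern→Ash→Cedar→Easton→Dale: 2+5+9+13+11+14 = 54
Dale→Juniper→Fern→Easton→Ash→Cedar→Dale: 2+5+8+4+13+3 = 35
Dale→Juniper→Fern→Easton→Cedar→Ash→Dale: 2+5+8+11+13+16 = 55
Dale→Juniper→Fern→Cedar→Ash→Easton→Dale: 2+5+4+13+4+14 = 42
Dale→Juniper→Fern→Cedar→Easton→Ash→Dale: 2+5+4+11+4+16 = 42
Dale→Juniper→Ash→Fern→Easton→Cedar→Dale: 2+14+9+8+11+3 = 47
Dale→Juniper→Ash→Fern→Cedar→Easton→Dale: 2+14+9+4+11+14 = 54
Dale→Juniper→Ash→Easton→Fern→Cedar→Dale: 2+14+4+8+4+3 = 35
Dale→Juniper→Ash→Easton→Cedar→Fern→Dale: 2+14+4+11+4+7 = 42
Dale→Juniper→Ash→Cedar→Fern→Easton→Dale: 2+14+13+4+8+14 = 55
Dale→Juniper→Ash→Cedar→Easton→Fern→Dale: 2+14+13+11+8+7 = 55
Dale→Juniper→Easton→Fern→Ash→Cedar→Dale: 2+12+8+9+13+3 = 47
Dale→Juniper→Easton→Fern→Cedar→Ash→Dale: 2+12+8+4+13+16 = 55
… (46 more)
The minimum is 34.
One optimal route: Dale → Juniper → Fern → Ash → Easton → Cedar → Dale (or its reverse).

34 miles — the shortest possible round trip.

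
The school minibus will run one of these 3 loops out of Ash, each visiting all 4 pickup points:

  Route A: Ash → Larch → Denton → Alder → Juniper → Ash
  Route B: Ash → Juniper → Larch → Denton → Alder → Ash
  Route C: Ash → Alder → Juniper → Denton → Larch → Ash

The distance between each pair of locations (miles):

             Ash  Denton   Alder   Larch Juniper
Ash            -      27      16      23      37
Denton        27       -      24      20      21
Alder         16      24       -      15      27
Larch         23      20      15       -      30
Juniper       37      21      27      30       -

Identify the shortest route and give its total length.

Route A: 23 + 20 + 24 + 27 + 37 = 131
Route B: 37 + 30 + 20 + 24 + 16 = 127
Route C: 16 + 27 + 21 + 20 + 23 = 107

Shortest is Route C, total 107 miles.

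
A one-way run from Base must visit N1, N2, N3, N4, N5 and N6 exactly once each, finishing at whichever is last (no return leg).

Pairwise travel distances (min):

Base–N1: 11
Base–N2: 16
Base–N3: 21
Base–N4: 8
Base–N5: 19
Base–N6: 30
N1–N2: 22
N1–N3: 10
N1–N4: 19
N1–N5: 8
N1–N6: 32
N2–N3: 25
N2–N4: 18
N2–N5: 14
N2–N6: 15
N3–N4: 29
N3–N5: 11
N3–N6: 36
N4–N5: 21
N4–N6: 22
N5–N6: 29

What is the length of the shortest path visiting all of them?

Minimum one-way distance = 77 min.

There are 6! = 720 possible orderings.
Base → N1 → N2 → N3 → N4 → N5 → N6: 11+22+25+29+21+29 = 137
Base → N1 → N2 → N3 → N4 → N6 → N5: 11+22+25+29+22+29 = 138
Base → N1 → N2 → N3 → N5 → N4 → N6: 11+22+25+11+21+22 = 112
Base → N1 → N2 → N3 → N5 → N6 → N4: 11+22+25+11+29+22 = 120
Base → N1 → N2 → N3 → N6 → N4 → N5: 11+22+25+36+22+21 = 137
Base → N1 → N2 → N3 → N6 → N5 → N4: 11+22+25+36+29+21 = 144
Base → N1 → N2 → N4 → N3 → N5 → N6: 11+22+18+29+11+29 = 120
Base → N1 → N2 → N4 → N3 → N6 → N5: 11+22+18+29+36+29 = 145
… (712 more)
Base → N4 → N1 → N3 → N5 → N2 → N6: 8+19+10+11+14+15 = 77  ← best
The minimum is 77.
One shortest path: Base → N4 → N1 → N3 → N5 → N2 → N6.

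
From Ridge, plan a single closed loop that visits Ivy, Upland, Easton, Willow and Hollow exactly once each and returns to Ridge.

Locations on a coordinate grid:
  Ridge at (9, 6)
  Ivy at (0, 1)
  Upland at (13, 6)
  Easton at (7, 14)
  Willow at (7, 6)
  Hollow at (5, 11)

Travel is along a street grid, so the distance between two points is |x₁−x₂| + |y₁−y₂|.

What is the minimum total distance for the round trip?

Minimum total distance: 52.

There are 60 distinct closed tours to check (reversals are equivalent).
Ridge - Ivy - Upland - Easton - Willow - Hollow - Ridge: 14+18+14+8+7+9 = 70
Ridge - Ivy - Upland - Easton - Hollow - Willow - Ridge: 14+18+14+5+7+2 = 60
Ridge - Ivy - Upland - Willow - Easton - Hollow - Ridge: 14+18+6+8+5+9 = 60
Ridge - Ivy - Upland - Willow - Hollow - Easton - Ridge: 14+18+6+7+5+10 = 60
Ridge - Ivy - Upland - Hollow - Easton - Willow - Ridge: 14+18+13+5+8+2 = 60
Ridge - Ivy - Upland - Hollow - Willow - Easton - Ridge: 14+18+13+7+8+10 = 70
Ridge - Ivy - Easton - Upland - Willow - Hollow - Ridge: 14+20+14+6+7+9 = 70
Ridge - Ivy - Easton - Upland - Hollow - Willow - Ridge: 14+20+14+13+7+2 = 70
Ridge - Ivy - Easton - Willow - Upland - Hollow - Ridge: 14+20+8+6+13+9 = 70
Ridge - Ivy - Easton - Willow - Hollow - Upland - Ridge: 14+20+8+7+13+4 = 66
Ridge - Ivy - Easton - Hollow - Upland - Willow - Ridge: 14+20+5+13+6+2 = 60
Ridge - Ivy - Easton - Hollow - Willow - Upland - Ridge: 14+20+5+7+6+4 = 56
Ridge - Ivy - Willow - Upland - Easton - Hollow - Ridge: 14+12+6+14+5+9 = 60
Ridge - Ivy - Willow - Upland - Hollow - Easton - Ridge: 14+12+6+13+5+10 = 60
… (46 more)
Ridge - Ivy - Hollow - Easton - Willow - Upland - Ridge: 14+15+5+8+6+4 = 52  ← best
The minimum is 52.
One optimal route: Ridge → Ivy → Hollow → Easton → Willow → Upland → Ridge (or its reverse).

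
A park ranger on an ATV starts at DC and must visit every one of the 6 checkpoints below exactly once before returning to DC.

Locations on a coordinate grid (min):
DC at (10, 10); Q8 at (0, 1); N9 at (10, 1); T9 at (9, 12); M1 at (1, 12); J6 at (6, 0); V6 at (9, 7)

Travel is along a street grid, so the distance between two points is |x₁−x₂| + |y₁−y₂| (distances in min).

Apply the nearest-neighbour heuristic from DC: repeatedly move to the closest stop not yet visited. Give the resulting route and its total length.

At DC the remaining stops are T9 3, V6 4, N9 9, M1 11, J6 14, Q8 19; go to T9.
At T9 the remaining stops are V6 5, M1 8, N9 12, J6 15, Q8 20; go to V6.
At V6 the remaining stops are N9 7, J6 10, M1 13, Q8 15; go to N9.
At N9 the remaining stops are J6 5, Q8 10, M1 20; go to J6.
At J6 the remaining stops are Q8 7, M1 17; go to Q8.
At Q8 the remaining stops are M1 12; go to M1.
Return M1→DC: 11.
Total = 3 + 5 + 7 + 5 + 7 + 12 + 11 = 50.

50 min along DC → T9 → V6 → N9 → J6 → Q8 → M1 → DC.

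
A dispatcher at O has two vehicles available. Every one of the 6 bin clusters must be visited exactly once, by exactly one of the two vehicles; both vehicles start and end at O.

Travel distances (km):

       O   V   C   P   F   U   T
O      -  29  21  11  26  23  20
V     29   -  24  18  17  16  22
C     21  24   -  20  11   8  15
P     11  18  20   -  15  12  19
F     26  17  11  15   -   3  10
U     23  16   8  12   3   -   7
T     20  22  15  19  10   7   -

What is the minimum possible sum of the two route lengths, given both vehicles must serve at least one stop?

There are 2^5 − 1 = 31 ways to divide the 6 stops into two non-empty groups. For each, the best each vehicle can do is its own shortest tour through its group:
  {V} + {C, P, F, U, T}: 58 + 72 = 130
  {C} + {V, P, F, U, T}: 42 + 76 = 118
  {V, C} + {P, F, U, T}: 74 + 56 = 130
  {P} + {V, C, F, U, T}: 22 + 91 = 113
  {V, P} + {C, F, U, T}: 58 + 62 = 120
  {C, P} + {V, F, U, T}: 52 + 76 = 128
  … (31 splits in total)
Best: vehicle 1 O → P → O = 22; vehicle 2 O → C → U → F → V → T → O = 91; combined 113.

Minimum combined distance: 113 km.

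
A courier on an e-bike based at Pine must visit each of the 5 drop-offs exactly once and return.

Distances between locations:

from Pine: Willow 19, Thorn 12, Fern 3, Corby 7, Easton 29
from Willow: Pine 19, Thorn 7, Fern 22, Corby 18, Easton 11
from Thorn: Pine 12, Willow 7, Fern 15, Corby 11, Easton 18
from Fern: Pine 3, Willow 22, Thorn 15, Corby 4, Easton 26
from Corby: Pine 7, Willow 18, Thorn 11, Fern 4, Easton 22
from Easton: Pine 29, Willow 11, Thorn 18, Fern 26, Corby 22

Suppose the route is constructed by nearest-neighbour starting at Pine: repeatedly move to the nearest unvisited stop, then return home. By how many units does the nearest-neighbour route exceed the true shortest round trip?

The nearest-neighbour route is 6 longer than optimal.

From Pine: Fern=3, Corby=7, Thorn=12, Willow=19, Easton=29 → choose Fern (3).
From Fern: Corby=4, Thorn=15, Willow=22, Easton=26 → choose Corby (4).
From Corby: Thorn=11, Willow=18, Easton=22 → choose Thorn (11).
From Thorn: Willow=7, Easton=18 → choose Willow (7).
From Willow: Easton=11 → choose Easton (11).
NN route Pine → Fern → Corby → Thorn → Willow → Easton → Pine costs 65.
Optimal: Pine → Thorn → Willow → Easton → Corby → Fern → Pine costs 59 (by enumerating all 60 distinct tours).
Excess = 65 − 59 = 6.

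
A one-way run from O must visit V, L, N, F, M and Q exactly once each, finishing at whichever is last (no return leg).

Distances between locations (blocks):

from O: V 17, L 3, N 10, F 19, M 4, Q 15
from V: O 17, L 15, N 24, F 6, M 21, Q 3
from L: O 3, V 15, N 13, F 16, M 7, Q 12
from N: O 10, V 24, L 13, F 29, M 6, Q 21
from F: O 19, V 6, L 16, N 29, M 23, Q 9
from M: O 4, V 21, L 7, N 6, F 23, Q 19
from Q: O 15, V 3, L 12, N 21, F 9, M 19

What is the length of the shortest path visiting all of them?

Minimum one-way distance = 44 blocks.

There are 6! = 720 possible orderings.
O→V→L→N→F→M→Q: 17+15+13+29+23+19 = 116
O→V→L→N→F→Q→M: 17+15+13+29+9+19 = 102
O→V→L→N→M→F→Q: 17+15+13+6+23+9 = 83
O→V→L→N→M→Q→F: 17+15+13+6+19+9 = 79
O→V→L→N→Q→F→M: 17+15+13+21+9+23 = 98
O→V→L→N→Q→M→F: 17+15+13+21+19+23 = 108
O→V→L→F→N→M→Q: 17+15+16+29+6+19 = 102
O→V→L→F→N→Q→M: 17+15+16+29+21+19 = 117
… (712 more)
O→N→M→L→Q→V→F: 10+6+7+12+3+6 = 44  ← best
The minimum is 44.
One shortest path: O → N → M → L → Q → V → F.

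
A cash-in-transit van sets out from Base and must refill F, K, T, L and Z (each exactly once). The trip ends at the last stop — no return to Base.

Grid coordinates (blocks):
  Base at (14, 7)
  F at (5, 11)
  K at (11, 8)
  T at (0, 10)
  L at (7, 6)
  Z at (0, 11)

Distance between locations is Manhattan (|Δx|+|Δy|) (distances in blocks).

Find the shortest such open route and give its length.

There are 5! = 120 possible orderings.
Base → F → K → T → L → Z: 13+9+13+11+12 = 58
Base → F → K → T → Z → L: 13+9+13+1+12 = 48
Base → F → K → L → T → Z: 13+9+6+11+1 = 40
Base → F → K → L → Z → T: 13+9+6+12+1 = 41
Base → F → K → Z → T → L: 13+9+14+1+11 = 48
Base → F → K → Z → L → T: 13+9+14+12+11 = 59
Base → F → T → K → L → Z: 13+6+13+6+12 = 50
Base → F → T → K → Z → L: 13+6+13+14+12 = 58
Base → F → T → L → K → Z: 13+6+11+6+14 = 50
Base → F → T → L → Z → K: 13+6+11+12+14 = 56
Base → F → T → Z → K → L: 13+6+1+14+6 = 40
Base → F → T → Z → L → K: 13+6+1+12+6 = 38
Base → F → L → K → T → Z: 13+7+6+13+1 = 40
Base → F → L → K → Z → T: 13+7+6+14+1 = 41
… (106 more)
Base → K → L → F → Z → T: 4+6+7+5+1 = 23  ← best
The minimum is 23.
One shortest path: Base → K → L → F → Z → T.

23 blocks — the minimum one-way total.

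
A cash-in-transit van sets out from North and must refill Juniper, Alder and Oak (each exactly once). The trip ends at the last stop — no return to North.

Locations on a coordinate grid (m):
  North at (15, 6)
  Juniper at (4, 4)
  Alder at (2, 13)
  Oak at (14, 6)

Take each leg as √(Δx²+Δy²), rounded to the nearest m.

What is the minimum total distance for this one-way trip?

Minimum one-way distance = 20 m.

There are 3! = 6 possible orderings.
North - Juniper - Alder - Oak: 11+9+14 = 34
North - Juniper - Oak - Alder: 11+10+14 = 35
North - Alder - Juniper - Oak: 15+9+10 = 34
North - Alder - Oak - Juniper: 15+14+10 = 39
North - Oak - Juniper - Alder: 1+10+9 = 20
North - Oak - Alder - Juniper: 1+14+9 = 24
The minimum is 20.
One shortest path: North → Oak → Juniper → Alder.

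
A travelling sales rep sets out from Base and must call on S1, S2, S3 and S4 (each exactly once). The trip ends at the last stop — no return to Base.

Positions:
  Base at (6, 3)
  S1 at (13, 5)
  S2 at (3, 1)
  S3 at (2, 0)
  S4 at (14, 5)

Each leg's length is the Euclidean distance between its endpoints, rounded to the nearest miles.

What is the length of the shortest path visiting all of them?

There are 4! = 24 possible orderings.
Base → S1 → S2 → S3 → S4: 7+11+1+13 = 32
Base → S1 → S2 → S4 → S3: 7+11+12+13 = 43
Base → S1 → S3 → S2 → S4: 7+12+1+12 = 32
Base → S1 → S3 → S4 → S2: 7+12+13+12 = 44
Base → S1 → S4 → S2 → S3: 7+1+12+1 = 21
Base → S1 → S4 → S3 → S2: 7+1+13+1 = 22
Base → S2 → S1 → S3 → S4: 4+11+12+13 = 40
Base → S2 → S1 → S4 → S3: 4+11+1+13 = 29
Base → S2 → S3 → S1 → S4: 4+1+12+1 = 18
Base → S2 → S3 → S4 → S1: 4+1+13+1 = 19
Base → S2 → S4 → S1 → S3: 4+12+1+12 = 29
Base → S2 → S4 → S3 → S1: 4+12+13+12 = 41
Base → S3 → S1 → S2 → S4: 5+12+11+12 = 40
Base → S3 → S1 → S4 → S2: 5+12+1+12 = 30
… (10 more)
The minimum is 18.
One shortest path: Base → S2 → S3 → S1 → S4.

18 miles — the minimum one-way total.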